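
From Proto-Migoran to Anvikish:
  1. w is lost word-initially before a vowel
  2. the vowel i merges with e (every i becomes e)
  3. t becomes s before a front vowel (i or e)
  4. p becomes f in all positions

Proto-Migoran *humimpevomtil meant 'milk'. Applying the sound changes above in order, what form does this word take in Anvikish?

humemfevomsel

Anvikish: *humimpevomtil > humempevomtel > humempevomsel > humemfevomsel  (by vowel merger, palatalisation, unconditioned shift)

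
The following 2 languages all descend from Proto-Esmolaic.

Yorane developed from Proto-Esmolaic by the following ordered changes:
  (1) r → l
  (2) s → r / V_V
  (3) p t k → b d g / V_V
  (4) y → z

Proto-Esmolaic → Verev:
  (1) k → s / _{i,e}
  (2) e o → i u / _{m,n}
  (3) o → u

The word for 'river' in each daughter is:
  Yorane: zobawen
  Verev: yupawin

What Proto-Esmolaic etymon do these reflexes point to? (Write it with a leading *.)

*yopawen

Position 3: Yorane has b, Verev has p. Verev preserves p here (none of its changes turn any other segment into p), so the proto-segment is *p.
Position 2: Yorane has o, Verev has u. Yorane preserves o here (none of its changes turn any other segment into o), so the proto-segment is *o.
Continuing position by position gives *yopawen; check it forward:
Yorane: *yopawen
  yopawen (rule 1 does not apply)
  yopawen (rule 2 does not apply)
  yopawen → yobawen   [intervocalic voicing]
  yobawen → zobawen   [unconditioned shift]
  giving Yorane zobawen.
Verev: *yopawen
  yopawen (rule 1 does not apply)
  yopawen → yopawin   [pre-nasal raising]
  yopawin → yupawin   [vowel merger]
  giving Verev yupawin.
No other proto-form is consistent with every reflex, so the reconstruction is *yopawen.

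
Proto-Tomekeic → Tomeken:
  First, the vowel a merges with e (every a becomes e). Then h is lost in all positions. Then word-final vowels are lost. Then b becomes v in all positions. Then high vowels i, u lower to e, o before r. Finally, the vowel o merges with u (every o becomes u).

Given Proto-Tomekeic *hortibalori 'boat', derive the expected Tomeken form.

urtivelur

Tomeken: start from *hortibalori.
  rule 1 (vowel merger): hortibalori → hortibelori
  rule 2 (h-loss): hortibelori → ortibelori
  rule 3 (apocope): ortibelori → ortibelor
  rule 4 (unconditioned shift): ortibelor → ortivelor
  rule 5: no change — ortivelor
  rule 6 (vowel merger): ortivelor → urtivelur
  ⇒ Tomeken urtivelur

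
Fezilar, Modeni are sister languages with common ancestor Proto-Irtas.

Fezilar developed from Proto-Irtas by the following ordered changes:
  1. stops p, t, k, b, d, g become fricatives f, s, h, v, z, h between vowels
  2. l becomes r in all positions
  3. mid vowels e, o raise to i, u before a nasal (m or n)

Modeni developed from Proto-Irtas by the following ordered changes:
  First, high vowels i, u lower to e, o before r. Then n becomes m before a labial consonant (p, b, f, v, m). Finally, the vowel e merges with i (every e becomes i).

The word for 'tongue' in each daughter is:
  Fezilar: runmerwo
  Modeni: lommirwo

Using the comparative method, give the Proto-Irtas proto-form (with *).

*lonmerwo

Position 1: Fezilar has r, Modeni has l. Modeni preserves l here (none of its changes turn any other segment into l), so the proto-segment is *l.
Position 5: Fezilar has e, Modeni has i. Fezilar preserves e here (none of its changes turn any other segment into e), so the proto-segment is *e.
Position 3: Fezilar has n, Modeni has m. Fezilar preserves n here (none of its changes turn any other segment into n), so the proto-segment is *n.
This points to *lonmerwo. Verify forward in each daughter:
Fezilar: start from *lonmerwo.
  rule 1: no change — lonmerwo
  rule 2 (unconditioned shift): lonmerwo → ronmerwo
  rule 3 (pre-nasal raising): ronmerwo → runmerwo
  ⇒ Fezilar runmerwo
Modeni: start from *lonmerwo.
  rule 1: no change — lonmerwo
  rule 2 (nasal place assimilation): lonmerwo → lommerwo
  rule 3 (vowel merger): lommerwo → lommirwo
  ⇒ Modeni lommirwo
No other proto-form is consistent with every reflex, so the reconstruction is *lonmerwo.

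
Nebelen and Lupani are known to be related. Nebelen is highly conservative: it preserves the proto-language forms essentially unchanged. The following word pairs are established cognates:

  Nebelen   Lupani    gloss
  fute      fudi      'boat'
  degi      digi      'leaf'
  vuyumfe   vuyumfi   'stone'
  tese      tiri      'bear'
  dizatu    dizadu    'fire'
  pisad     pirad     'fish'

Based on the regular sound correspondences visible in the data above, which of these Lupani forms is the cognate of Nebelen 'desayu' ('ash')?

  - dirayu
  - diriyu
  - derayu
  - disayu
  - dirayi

degi ~ digi, tese ~ tiri — Nebelen e corresponds to Lupani i after a consonant, before a consonant other than r, m, n, p, b, f, v.
pisad ~ pirad — Nebelen s corresponds to Lupani r between vowels (before a back vowel).
Applying these to Nebelen 'desayu':
  desayu → disayu   (e→i after a consonant, before a consonant other than r, m, n, p, b, f, v)
  disayu → dirayu   (s→r between vowels (before a back vowel))
So the Lupani cognate is 'dirayu'.

dirayu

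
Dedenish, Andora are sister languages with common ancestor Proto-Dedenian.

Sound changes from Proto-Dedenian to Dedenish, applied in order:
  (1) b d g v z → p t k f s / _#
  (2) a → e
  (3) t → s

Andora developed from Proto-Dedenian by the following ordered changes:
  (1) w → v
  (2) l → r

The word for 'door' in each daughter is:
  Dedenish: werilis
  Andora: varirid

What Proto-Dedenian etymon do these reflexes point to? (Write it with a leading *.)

Position 7: Dedenish has s, Andora has d. Andora preserves d here (none of its changes turn any other segment into d), so the proto-segment is *d.
Position 5: Dedenish has l, Andora has r. Dedenish preserves l here (none of its changes turn any other segment into l), so the proto-segment is *l.
This points to *warilid. Verify forward in each daughter:
Dedenish: *warilid > warilit > werilit > werilis  (by final devoicing, vowel merger, unconditioned shift)
Andora: *warilid > varilid > varirid  (by unconditioned shift, unconditioned shift)
No other proto-form is consistent with every reflex, so the reconstruction is *warilid.

*warilid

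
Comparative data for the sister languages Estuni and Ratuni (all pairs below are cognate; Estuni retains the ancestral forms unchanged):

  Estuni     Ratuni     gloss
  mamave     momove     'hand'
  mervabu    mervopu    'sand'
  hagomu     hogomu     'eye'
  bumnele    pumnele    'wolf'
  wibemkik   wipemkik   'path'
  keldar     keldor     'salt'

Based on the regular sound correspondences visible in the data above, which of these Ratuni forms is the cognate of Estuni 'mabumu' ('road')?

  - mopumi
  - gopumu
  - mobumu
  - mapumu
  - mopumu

mopumu

mervabu ~ mervopu — Estuni a corresponds to Ratuni o after a consonant, before a labial obstruent.
mervabu ~ mervopu — Estuni b corresponds to Ratuni p between vowels (before a back vowel).
Applying these to Estuni 'mabumu':
  mabumu → mobumu   (a→o after a consonant, before a labial obstruent)
  mobumu → mopumu   (b→p between vowels (before a back vowel))
So the Ratuni cognate is 'mopumu'.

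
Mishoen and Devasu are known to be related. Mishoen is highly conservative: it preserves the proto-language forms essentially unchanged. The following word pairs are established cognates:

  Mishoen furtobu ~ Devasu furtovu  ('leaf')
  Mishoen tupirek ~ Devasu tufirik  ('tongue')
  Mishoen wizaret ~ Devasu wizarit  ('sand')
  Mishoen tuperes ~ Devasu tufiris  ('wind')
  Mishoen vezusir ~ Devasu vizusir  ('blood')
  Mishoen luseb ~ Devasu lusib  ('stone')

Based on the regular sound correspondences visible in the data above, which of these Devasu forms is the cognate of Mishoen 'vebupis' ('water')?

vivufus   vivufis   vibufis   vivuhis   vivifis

luseb ~ lusib — Mishoen e corresponds to Devasu i after a consonant, before a labial obstruent.
furtobu ~ furtovu — Mishoen b corresponds to Devasu v between vowels (before a back vowel).
tupirek ~ tufirik — Mishoen p corresponds to Devasu f between vowels (before a front vowel).
Applying these to Mishoen 'vebupis':
  vebupis → vibupis   (e→i after a consonant, before a labial obstruent)
  vibupis → vivupis   (b→v between vowels (before a back vowel))
  vivupis → vivufis   (p→f between vowels (before a front vowel))
So the Devasu cognate is 'vivufis'.

vivufis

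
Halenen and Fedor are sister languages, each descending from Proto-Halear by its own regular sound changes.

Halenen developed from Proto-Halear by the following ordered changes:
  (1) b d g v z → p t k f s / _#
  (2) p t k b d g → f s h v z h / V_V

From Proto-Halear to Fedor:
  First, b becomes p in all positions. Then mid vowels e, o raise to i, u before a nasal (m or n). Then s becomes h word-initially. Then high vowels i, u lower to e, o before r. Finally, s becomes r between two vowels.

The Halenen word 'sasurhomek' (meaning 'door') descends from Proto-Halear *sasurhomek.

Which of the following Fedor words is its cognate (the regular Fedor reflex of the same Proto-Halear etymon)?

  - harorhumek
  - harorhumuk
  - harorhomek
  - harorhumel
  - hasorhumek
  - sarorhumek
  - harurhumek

Fedor: *sasurhomek > sasurhumek > hasurhumek > hasorhumek > harorhumek  (by pre-nasal raising, debuccalisation, pre-rhotic lowering, rhotacism)
Among the options, 'harorhumek' alone shows every Fedor change applied in order.

harorhumek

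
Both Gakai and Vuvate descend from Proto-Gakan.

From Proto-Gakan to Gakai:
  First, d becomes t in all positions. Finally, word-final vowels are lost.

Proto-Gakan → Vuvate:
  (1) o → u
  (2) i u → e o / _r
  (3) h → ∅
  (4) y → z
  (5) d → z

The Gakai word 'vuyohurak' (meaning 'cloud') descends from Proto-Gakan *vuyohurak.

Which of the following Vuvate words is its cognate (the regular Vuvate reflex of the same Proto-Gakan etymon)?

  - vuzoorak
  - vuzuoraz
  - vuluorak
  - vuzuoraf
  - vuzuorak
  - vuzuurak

vuzuorak

Vuvate: *vuyohurak
  vuyohurak → vuyuhurak   [vowel merger]
  vuyuhurak → vuyuhorak   [pre-rhotic lowering]
  vuyuhorak → vuyuorak   [h-loss]
  vuyuorak → vuzuorak   [unconditioned shift]
  vuzuorak (rule 5 does not apply)
  giving Vuvate vuzuorak.
Among the options, 'vuzuorak' alone shows every Vuvate change applied in order.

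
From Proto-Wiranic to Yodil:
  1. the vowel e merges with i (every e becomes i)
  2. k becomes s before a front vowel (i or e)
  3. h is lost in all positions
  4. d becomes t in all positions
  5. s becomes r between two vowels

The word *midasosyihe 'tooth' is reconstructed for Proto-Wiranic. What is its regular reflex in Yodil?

Yodil: start from *midasosyihe.
  rule 1 (vowel merger): midasosyihe → midasosyihi
  rule 2: no change — midasosyihi
  rule 3 (h-loss): midasosyihi → midasosyii
  rule 4 (unconditioned shift): midasosyii → mitasosyii
  rule 5 (rhotacism): mitasosyii → mitarosyii
  ⇒ Yodil mitarosyii

mitarosyii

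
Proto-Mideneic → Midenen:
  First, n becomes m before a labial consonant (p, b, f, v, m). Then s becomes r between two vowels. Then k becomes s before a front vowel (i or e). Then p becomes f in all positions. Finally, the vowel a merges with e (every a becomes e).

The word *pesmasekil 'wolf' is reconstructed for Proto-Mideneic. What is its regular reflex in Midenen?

fesmeresil

Midenen: start from *pesmasekil.
  rule 1: no change — pesmasekil
  rule 2 (rhotacism): pesmasekil → pesmarekil
  rule 3 (palatalisation): pesmarekil → pesmaresil
  rule 4 (unconditioned shift): pesmaresil → fesmaresil
  rule 5 (vowel merger): fesmaresil → fesmeresil
  ⇒ Midenen fesmeresil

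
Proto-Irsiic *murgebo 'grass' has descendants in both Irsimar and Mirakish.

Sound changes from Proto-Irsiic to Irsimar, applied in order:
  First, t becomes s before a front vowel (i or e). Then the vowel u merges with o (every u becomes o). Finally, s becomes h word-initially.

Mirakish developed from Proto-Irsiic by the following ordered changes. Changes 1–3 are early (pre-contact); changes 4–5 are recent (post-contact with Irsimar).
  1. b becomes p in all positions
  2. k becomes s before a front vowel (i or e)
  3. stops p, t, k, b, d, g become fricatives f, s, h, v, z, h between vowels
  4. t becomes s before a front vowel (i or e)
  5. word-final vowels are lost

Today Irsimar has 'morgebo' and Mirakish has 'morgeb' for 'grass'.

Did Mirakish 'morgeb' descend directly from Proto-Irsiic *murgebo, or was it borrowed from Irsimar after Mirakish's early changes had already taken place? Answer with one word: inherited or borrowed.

borrowed

If inherited, *murgebo would pass through all of Mirakish's changes:
Mirakish: *murgebo > murgepo > murgefo > murgef  (by unconditioned shift, intervocalic lenition, apocope)
If borrowed from Irsimar 'morgebo' after the early changes, it would undergo only the recent ones:
  rule 4 (palatalisation): no change (morgebo)
  rule 5 (apocope): morgebo → morgeb
  ⇒ as a loan: morgeb
Mirakish 'morgeb' matches the loan outcome 'morgeb', not the inherited 'murgef' — it skipped the early Mirakish changes, so it was borrowed from Irsimar.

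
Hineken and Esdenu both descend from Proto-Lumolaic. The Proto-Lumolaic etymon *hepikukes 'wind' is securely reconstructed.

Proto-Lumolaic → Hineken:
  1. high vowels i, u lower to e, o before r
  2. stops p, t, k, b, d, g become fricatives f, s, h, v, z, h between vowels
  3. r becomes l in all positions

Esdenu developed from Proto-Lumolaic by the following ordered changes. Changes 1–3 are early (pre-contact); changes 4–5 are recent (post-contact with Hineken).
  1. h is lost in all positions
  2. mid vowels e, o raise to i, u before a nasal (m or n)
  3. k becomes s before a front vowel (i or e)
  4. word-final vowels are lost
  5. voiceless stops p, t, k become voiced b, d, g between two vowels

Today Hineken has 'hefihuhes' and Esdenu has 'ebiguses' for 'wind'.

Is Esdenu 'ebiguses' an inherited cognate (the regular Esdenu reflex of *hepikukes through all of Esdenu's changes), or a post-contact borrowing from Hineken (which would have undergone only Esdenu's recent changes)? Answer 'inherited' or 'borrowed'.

inherited

If inherited, *hepikukes would pass through all of Esdenu's changes:
Esdenu: *hepikukes
  hepikukes → epikukes   [h-loss]
  epikukes (rule 2 does not apply)
  epikukes → epikuses   [palatalisation]
  epikuses (rule 4 does not apply)
  epikuses → ebiguses   [intervocalic voicing]
  giving Esdenu ebiguses.
If borrowed from Hineken 'hefihuhes' after the early changes, it would undergo only the recent ones:
  rule 4 (apocope): no change (hefihuhes)
  rule 5 (intervocalic voicing): no change (hefihuhes)
  ⇒ as a loan: hefihuhes
Esdenu 'ebiguses' matches the inherited outcome exactly, so it is an inherited cognate, not a loan.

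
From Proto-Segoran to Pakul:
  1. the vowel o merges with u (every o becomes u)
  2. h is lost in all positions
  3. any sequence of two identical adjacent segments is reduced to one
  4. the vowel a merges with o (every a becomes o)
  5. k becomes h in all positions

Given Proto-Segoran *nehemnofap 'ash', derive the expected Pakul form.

Pakul: *nehemnofap > nehemnufap > neemnufap > nemnufap > nemnufop  (by vowel merger, h-loss, degemination, vowel merger)

nemnufop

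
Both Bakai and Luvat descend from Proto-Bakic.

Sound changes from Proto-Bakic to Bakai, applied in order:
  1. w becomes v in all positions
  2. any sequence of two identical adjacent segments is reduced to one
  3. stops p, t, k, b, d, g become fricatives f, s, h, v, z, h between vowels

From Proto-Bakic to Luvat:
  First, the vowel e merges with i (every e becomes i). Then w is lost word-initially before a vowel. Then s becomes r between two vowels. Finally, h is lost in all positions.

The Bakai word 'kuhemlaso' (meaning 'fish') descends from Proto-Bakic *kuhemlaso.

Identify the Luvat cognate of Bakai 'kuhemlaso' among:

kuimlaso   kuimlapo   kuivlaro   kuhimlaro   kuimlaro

kuimlaro

Luvat: start from *kuhemlaso.
  rule 1 (vowel merger): kuhemlaso → kuhimlaso
  rule 2: no change — kuhimlaso
  rule 3 (rhotacism): kuhimlaso → kuhimlaro
  rule 4 (h-loss): kuhimlaro → kuimlaro
  ⇒ Luvat kuimlaro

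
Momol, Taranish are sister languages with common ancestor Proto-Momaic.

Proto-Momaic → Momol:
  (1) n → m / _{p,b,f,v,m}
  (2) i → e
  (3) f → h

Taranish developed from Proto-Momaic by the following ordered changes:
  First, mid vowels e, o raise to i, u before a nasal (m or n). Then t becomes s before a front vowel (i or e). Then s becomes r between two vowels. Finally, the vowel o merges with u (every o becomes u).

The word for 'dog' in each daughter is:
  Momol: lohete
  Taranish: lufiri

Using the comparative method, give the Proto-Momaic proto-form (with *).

*lofiti

Position 4: Momol has e, Taranish has i. Taking the neighbouring segments as reconstructed: Momol e could go back to *e or *i; Taranish i can only go back to *i — the one source consistent with every daughter is *i.
Position 2: Momol has o, Taranish has u. Momol preserves o here (none of its changes turn any other segment into o), so the proto-segment is *o.
Position 6: Momol has e, Taranish has i. Taking the neighbouring segments as reconstructed: Momol e could go back to *e or *i; Taranish i can only go back to *i — the one source consistent with every daughter is *i.
Verify the candidate proto-form against each daughter:
Momol: *lofiti > lofete > lohete  (by vowel merger, unconditioned shift)
Taranish: start from *lofiti.
  rule 1: no change — lofiti
  rule 2 (palatalisation): lofiti → lofisi
  rule 3 (rhotacism): lofisi → lofiri
  rule 4 (vowel merger): lofiri → lufiri
  ⇒ Taranish lufiri
No other proto-form is consistent with every reflex, so the reconstruction is *lofiti.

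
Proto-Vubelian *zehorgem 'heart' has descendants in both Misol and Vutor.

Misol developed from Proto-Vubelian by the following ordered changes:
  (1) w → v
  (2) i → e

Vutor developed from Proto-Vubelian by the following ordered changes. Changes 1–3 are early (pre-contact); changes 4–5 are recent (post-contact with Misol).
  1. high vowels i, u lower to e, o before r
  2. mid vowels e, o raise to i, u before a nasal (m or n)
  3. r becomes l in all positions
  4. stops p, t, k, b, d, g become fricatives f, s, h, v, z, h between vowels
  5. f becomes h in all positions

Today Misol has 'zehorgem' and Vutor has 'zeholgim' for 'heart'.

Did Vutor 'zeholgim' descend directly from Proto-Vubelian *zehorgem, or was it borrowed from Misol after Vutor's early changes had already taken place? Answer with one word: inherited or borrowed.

inherited

If inherited, *zehorgem would pass through all of Vutor's changes:
Vutor: start from *zehorgem.
  rule 1: no change — zehorgem
  rule 2 (pre-nasal raising): zehorgem → zehorgim
  rule 3 (unconditioned shift): zehorgim → zeholgim
  rule 4: no change — zeholgim
  rule 5: no change — zeholgim
  ⇒ Vutor zeholgim
If borrowed from Misol 'zehorgem' after the early changes, it would undergo only the recent ones:
  rule 4 (intervocalic lenition): no change (zehorgem)
  rule 5 (unconditioned shift): no change (zehorgem)
  ⇒ as a loan: zehorgem
Vutor 'zeholgim' matches the inherited outcome exactly, so it is an inherited cognate, not a loan.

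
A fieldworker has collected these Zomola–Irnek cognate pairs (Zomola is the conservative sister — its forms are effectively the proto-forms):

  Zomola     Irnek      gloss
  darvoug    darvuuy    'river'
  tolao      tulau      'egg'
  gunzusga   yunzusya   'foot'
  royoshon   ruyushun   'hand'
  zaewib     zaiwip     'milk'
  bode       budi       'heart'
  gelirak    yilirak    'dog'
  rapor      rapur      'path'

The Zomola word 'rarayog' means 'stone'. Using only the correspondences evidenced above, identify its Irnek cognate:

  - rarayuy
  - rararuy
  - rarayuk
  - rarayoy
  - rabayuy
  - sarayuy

rarayuy

tolao ~ tulau, royoshon ~ ruyushun — Zomola o corresponds to Irnek u after a consonant, before a consonant other than r, m, n, p, b, f, v.
darvoug ~ darvuuy — Zomola g corresponds to Irnek y word-finally.
Applying these to Zomola 'rarayog':
  rarayog → rarayug   (o→u after a consonant, before a consonant other than r, m, n, p, b, f, v)
  rarayug → rarayuy   (g→y word-finally)
So the Irnek cognate is 'rarayuy'.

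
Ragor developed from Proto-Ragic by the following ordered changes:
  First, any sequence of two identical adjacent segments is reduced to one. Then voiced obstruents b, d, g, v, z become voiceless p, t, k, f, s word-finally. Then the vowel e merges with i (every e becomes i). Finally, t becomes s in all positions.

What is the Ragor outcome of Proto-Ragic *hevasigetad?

Ragor: start from *hevasigetad.
  rule 1: no change — hevasigetad
  rule 2 (final devoicing): hevasigetad → hevasigetat
  rule 3 (vowel merger): hevasigetat → hivasigitat
  rule 4 (unconditioned shift): hivasigitat → hivasigisas
  ⇒ Ragor hivasigisas

hivasigisas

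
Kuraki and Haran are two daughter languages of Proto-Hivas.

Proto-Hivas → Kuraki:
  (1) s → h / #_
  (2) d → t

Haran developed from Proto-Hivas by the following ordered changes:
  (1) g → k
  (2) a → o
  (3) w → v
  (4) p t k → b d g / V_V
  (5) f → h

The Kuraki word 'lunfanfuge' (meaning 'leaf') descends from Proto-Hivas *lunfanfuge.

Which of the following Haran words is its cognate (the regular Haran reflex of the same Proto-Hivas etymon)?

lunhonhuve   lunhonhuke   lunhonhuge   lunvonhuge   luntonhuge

lunhonhuge

Haran: *lunfanfuge
  lunfanfuge → lunfanfuke   [unconditioned shift]
  lunfanfuke → lunfonfuke   [vowel merger]
  lunfonfuke (rule 3 does not apply)
  lunfonfuke → lunfonfuge   [intervocalic voicing]
  lunfonfuge → lunhonhuge   [unconditioned shift]
  giving Haran lunhonhuge.
Among the options, 'lunhonhuge' alone shows every Haran change applied in order.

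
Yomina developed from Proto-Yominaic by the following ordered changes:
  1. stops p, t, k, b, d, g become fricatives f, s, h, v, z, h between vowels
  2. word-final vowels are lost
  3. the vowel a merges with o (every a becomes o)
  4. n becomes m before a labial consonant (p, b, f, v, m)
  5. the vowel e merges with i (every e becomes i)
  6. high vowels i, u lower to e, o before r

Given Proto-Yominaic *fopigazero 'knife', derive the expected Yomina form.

fofihozer

Yomina: *fopigazero > fofihazero > fofihazer > fofihozer > fofihozir > fofihozer  (by intervocalic lenition, apocope, vowel merger, vowel merger, pre-rhotic lowering)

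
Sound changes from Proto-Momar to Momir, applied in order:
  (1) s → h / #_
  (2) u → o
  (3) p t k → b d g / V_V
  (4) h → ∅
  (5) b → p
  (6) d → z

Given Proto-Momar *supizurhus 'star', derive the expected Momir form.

opizoros

Momir: *supizurhus > hupizurhus > hopizorhos > hobizorhos > obizoros > opizoros  (by debuccalisation, vowel merger, intervocalic voicing, h-loss, unconditioned shift)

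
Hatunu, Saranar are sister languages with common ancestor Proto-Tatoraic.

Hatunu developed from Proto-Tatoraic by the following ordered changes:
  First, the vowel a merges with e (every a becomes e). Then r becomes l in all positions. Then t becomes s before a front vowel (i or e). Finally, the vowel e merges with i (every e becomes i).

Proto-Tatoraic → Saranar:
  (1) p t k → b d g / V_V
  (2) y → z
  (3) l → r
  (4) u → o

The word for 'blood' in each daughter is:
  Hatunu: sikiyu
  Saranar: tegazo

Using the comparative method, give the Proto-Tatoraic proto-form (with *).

Position 3: Hatunu has k, Saranar has g. Hatunu preserves k here (none of its changes turn any other segment into k), so the proto-segment is *k.
Position 1: Hatunu has s, Saranar has t. Saranar preserves t here (none of its changes turn any other segment into t), so the proto-segment is *t.
Continuing position by position gives *tekayu; check it forward:
Hatunu: *tekayu > tekeyu > sekeyu > sikiyu  (by vowel merger, palatalisation, vowel merger)
Saranar: *tekayu
  tekayu → tegayu   [intervocalic voicing]
  tegayu → tegazu   [unconditioned shift]
  tegazu (rule 3 does not apply)
  tegazu → tegazo   [vowel merger]
  giving Saranar tegazo.
No other proto-form is consistent with every reflex, so the reconstruction is *tekayu.

*tekayu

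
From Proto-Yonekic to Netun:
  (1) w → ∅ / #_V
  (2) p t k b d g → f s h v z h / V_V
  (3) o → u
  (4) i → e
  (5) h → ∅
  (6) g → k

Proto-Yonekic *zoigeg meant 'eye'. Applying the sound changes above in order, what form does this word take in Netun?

Netun: start from *zoigeg.
  rule 1: no change — zoigeg
  rule 2 (intervocalic lenition): zoigeg → zoiheg
  rule 3 (vowel merger): zoiheg → zuiheg
  rule 4 (vowel merger): zuiheg → zueheg
  rule 5 (h-loss): zueheg → zueeg
  rule 6 (unconditioned shift): zueeg → zueek
  ⇒ Netun zueek

zueek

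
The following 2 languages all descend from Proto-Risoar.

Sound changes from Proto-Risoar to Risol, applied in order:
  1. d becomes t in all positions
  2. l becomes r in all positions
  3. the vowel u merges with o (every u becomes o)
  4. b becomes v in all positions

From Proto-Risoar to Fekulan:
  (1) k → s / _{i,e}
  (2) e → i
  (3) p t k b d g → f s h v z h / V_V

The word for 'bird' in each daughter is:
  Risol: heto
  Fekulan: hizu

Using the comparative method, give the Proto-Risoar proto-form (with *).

Position 2: Risol has e, Fekulan has i. Risol preserves e here (none of its changes turn any other segment into e), so the proto-segment is *e.
Position 3: Risol has t, Fekulan has z. Taking the neighbouring segments as reconstructed: Risol t could go back to *t or *d; Fekulan z could go back to *d or *z — the one source consistent with every daughter is *d.
Continuing position by position gives *hedu; check it forward:
Risol: *hedu > hetu > heto  (by unconditioned shift, vowel merger)
Fekulan: *hedu
  hedu (rule 1 does not apply)
  hedu → hidu   [vowel merger]
  hidu → hizu   [intervocalic lenition]
  giving Fekulan hizu.
*hedu is the unique common source.

*hedu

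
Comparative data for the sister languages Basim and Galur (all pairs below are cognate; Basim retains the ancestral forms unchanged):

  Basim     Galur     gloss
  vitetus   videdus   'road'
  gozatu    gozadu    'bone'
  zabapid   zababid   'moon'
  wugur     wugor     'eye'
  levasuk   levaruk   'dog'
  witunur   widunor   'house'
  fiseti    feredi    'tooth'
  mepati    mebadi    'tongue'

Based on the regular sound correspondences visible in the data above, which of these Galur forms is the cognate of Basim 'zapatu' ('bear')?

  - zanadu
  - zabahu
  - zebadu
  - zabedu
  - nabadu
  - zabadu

mepati ~ mebadi — Basim p corresponds to Galur b between vowels (before a back vowel).
vitetus ~ videdus, gozatu ~ gozadu — Basim t corresponds to Galur d between vowels (before a back vowel).
Applying these to Basim 'zapatu':
  zapatu → zabatu   (p→b between vowels (before a back vowel))
  zabatu → zabadu   (t→d between vowels (before a back vowel))
So the Galur cognate is 'zabadu'.

zabadu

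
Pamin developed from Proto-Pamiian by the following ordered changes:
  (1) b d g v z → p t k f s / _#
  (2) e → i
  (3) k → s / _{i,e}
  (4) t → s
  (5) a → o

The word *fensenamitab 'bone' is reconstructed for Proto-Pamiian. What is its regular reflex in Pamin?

finsinomisop

Pamin: start from *fensenamitab.
  rule 1 (final devoicing): fensenamitab → fensenamitap
  rule 2 (vowel merger): fensenamitap → finsinamitap
  rule 3: no change — finsinamitap
  rule 4 (unconditioned shift): finsinamitap → finsinamisap
  rule 5 (vowel merger): finsinamisap → finsinomisop
  ⇒ Pamin finsinomisop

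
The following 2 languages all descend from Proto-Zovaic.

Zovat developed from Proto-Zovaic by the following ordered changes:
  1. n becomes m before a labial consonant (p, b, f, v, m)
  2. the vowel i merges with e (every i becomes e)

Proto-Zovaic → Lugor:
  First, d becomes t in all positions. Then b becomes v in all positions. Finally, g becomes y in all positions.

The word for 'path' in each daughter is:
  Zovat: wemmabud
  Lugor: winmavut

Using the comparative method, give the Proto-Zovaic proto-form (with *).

*winmabud

Position 3: Zovat has m, Lugor has n. Lugor preserves n here (none of its changes turn any other segment into n), so the proto-segment is *n.
Position 2: Zovat has e, Lugor has i. Lugor preserves i here (none of its changes turn any other segment into i), so the proto-segment is *i.
Position 8: Zovat has d, Lugor has t. Zovat preserves d here (none of its changes turn any other segment into d), so the proto-segment is *d.
Continuing position by position gives *winmabud; check it forward:
Zovat: *winmabud
  winmabud → wimmabud   [nasal place assimilation]
  wimmabud → wemmabud   [vowel merger]
  giving Zovat wemmabud.
Lugor: start from *winmabud.
  rule 1 (unconditioned shift): winmabud → winmabut
  rule 2 (unconditioned shift): winmabut → winmavut
  rule 3: no change — winmavut
  ⇒ Lugor winmavut
*winmabud is the unique common source.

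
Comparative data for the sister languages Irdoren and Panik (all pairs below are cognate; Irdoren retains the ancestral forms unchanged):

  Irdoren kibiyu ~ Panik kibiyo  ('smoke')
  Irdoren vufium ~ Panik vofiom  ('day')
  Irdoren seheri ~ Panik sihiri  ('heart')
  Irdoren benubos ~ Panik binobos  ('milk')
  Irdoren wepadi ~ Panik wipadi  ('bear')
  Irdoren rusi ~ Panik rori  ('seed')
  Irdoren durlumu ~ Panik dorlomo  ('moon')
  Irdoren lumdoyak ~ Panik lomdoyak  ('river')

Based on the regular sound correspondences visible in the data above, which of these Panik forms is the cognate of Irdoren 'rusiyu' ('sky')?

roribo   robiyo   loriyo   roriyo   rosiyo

rusi ~ rori — Irdoren u corresponds to Panik o after a consonant, before a consonant other than r, m, n, p, b, f, v.
rusi ~ rori — Irdoren s corresponds to Panik r between vowels (before a front vowel).
kibiyu ~ kibiyo, durlumu ~ dorlomo — Irdoren u corresponds to Panik o word-finally.
Applying these to Irdoren 'rusiyu':
  rusiyu → rosiyu   (u→o after a consonant, before a consonant other than r, m, n, p, b, f, v)
  rosiyu → roriyu   (s→r between vowels (before a front vowel))
  roriyu → roriyo   (u→o word-finally)
So the Panik cognate is 'roriyo'.

roriyo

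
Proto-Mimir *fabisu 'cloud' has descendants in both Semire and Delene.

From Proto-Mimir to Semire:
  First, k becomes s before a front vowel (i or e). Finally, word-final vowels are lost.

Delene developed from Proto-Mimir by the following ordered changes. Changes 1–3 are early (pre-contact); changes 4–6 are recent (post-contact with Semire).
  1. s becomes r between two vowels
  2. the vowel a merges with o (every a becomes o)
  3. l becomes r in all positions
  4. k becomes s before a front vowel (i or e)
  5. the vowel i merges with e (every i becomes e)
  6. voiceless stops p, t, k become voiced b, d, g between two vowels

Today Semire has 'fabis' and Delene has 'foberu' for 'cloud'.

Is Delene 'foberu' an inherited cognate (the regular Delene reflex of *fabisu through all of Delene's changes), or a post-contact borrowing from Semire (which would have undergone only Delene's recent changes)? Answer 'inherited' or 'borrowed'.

inherited

If inherited, *fabisu would pass through all of Delene's changes:
Delene: start from *fabisu.
  rule 1 (rhotacism): fabisu → fabiru
  rule 2 (vowel merger): fabiru → fobiru
  rule 3: no change — fobiru
  rule 4: no change — fobiru
  rule 5 (vowel merger): fobiru → foberu
  rule 6: no change — foberu
  ⇒ Delene foberu
If borrowed from Semire 'fabis' after the early changes, it would undergo only the recent ones:
  rule 4 (palatalisation): no change (fabis)
  rule 5 (vowel merger): fabis → fabes
  rule 6 (intervocalic voicing): no change (fabes)
  ⇒ as a loan: fabes
Delene 'foberu' matches the inherited outcome exactly, so it is an inherited cognate, not a loan.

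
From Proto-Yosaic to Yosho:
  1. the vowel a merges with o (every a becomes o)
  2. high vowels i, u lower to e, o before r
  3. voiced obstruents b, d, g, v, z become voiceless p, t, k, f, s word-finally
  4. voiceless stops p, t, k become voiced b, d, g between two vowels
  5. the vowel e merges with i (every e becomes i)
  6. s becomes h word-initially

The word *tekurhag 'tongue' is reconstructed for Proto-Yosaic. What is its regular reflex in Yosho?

Yosho: *tekurhag
  tekurhag → tekurhog   [vowel merger]
  tekurhog → tekorhog   [pre-rhotic lowering]
  tekorhog → tekorhok   [final devoicing]
  tekorhok → tegorhok   [intervocalic voicing]
  tegorhok → tigorhok   [vowel merger]
  tigorhok (rule 6 does not apply)
  giving Yosho tigorhok.

tigorhok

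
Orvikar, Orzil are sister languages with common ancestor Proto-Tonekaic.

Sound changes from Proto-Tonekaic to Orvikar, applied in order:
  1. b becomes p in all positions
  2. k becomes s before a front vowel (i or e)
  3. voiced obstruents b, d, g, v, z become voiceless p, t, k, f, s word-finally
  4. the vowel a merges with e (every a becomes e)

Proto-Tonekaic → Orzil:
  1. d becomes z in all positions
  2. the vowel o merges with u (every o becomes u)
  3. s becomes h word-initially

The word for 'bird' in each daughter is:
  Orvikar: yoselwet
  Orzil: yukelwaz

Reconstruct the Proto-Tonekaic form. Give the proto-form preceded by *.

Position 7: Orvikar has e, Orzil has a. Orzil preserves a here (none of its changes turn any other segment into a), so the proto-segment is *a.
Position 8: Orvikar has t, Orzil has z. Taking the neighbouring segments as reconstructed: Orvikar t could go back to *t or *d; Orzil z could go back to *d or *z — the one source consistent with every daughter is *d.
Position 2: Orvikar has o, Orzil has u. Orvikar preserves o here (none of its changes turn any other segment into o), so the proto-segment is *o.
Verify the candidate proto-form against each daughter:
Orvikar: *yokelwad
  yokelwad (rule 1 does not apply)
  yokelwad → yoselwad   [palatalisation]
  yoselwad → yoselwat   [final devoicing]
  yoselwat → yoselwet   [vowel merger]
  giving Orvikar yoselwet.
Orzil: *yokelwad
  yokelwad → yokelwaz   [unconditioned shift]
  yokelwaz → yukelwaz   [vowel merger]
  yukelwaz (rule 3 does not apply)
  giving Orzil yukelwaz.
Only *yokelwad yields all of Orvikar yoselwet, Orzil yukelwaz.

*yokelwad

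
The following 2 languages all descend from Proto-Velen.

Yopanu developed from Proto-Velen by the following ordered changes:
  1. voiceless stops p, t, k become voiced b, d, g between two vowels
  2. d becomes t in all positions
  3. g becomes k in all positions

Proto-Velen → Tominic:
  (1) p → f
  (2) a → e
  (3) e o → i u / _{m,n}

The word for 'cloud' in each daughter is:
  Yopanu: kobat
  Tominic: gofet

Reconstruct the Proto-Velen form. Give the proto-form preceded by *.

Position 4: Yopanu has a, Tominic has e. Yopanu preserves a here (none of its changes turn any other segment into a), so the proto-segment is *a.
Position 3: Yopanu has b, Tominic has f. Taking the neighbouring segments as reconstructed: Yopanu b could go back to *p or *b; Tominic f could go back to *p or *f — the one source consistent with every daughter is *p.
This points to *gopat. Verify forward in each daughter:
Yopanu: start from *gopat.
  rule 1 (intervocalic voicing): gopat → gobat
  rule 2: no change — gobat
  rule 3 (unconditioned shift): gobat → kobat
  ⇒ Yopanu kobat
Tominic: *gopat > gofat > gofet  (by unconditioned shift, vowel merger)
No other proto-form is consistent with every reflex, so the reconstruction is *gopat.

*gopat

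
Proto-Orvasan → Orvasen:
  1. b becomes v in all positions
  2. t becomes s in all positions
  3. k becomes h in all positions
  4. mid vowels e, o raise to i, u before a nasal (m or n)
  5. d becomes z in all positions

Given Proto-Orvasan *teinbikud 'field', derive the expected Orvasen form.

Orvasen: start from *teinbikud.
  rule 1 (unconditioned shift): teinbikud → teinvikud
  rule 2 (unconditioned shift): teinvikud → seinvikud
  rule 3 (unconditioned shift): seinvikud → seinvihud
  rule 4: no change — seinvihud
  rule 5 (unconditioned shift): seinvihud → seinvihuz
  ⇒ Orvasen seinvihuz

seinvihuz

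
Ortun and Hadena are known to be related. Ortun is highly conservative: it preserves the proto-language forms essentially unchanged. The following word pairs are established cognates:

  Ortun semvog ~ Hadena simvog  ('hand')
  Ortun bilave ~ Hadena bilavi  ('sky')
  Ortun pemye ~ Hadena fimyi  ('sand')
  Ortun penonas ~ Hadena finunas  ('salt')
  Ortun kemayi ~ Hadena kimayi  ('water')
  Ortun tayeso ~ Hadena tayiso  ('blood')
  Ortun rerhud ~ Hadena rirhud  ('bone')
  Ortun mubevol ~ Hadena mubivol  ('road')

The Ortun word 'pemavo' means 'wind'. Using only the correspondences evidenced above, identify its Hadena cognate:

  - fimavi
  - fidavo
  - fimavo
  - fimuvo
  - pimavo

pemye ~ fimyi, penonas ~ finunas — Ortun p corresponds to Hadena f word-initially before a front vowel.
semvog ~ simvog, pemye ~ fimyi — Ortun e corresponds to Hadena i after a consonant, before a nasal.
Applying these to Ortun 'pemavo':
  pemavo → femavo   (p→f word-initially before a front vowel)
  femavo → fimavo   (e→i after a consonant, before a nasal)
So the Hadena cognate is 'fimavo'.

fimavo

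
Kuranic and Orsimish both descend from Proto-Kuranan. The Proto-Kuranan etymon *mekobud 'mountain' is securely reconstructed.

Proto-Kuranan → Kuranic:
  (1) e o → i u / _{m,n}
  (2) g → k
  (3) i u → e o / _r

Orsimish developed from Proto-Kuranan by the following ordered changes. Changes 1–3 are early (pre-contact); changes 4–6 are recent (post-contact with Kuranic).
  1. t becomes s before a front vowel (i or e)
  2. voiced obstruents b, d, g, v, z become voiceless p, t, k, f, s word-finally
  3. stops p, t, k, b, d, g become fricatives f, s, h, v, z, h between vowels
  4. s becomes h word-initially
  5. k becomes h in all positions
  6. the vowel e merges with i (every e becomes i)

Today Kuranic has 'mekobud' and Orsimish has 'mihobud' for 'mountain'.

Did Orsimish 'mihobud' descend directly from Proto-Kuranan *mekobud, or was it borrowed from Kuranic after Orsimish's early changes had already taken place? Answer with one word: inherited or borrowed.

borrowed

If inherited, *mekobud would pass through all of Orsimish's changes:
Orsimish: *mekobud > mekobut > mehovut > mihovut  (by final devoicing, intervocalic lenition, vowel merger)
If borrowed from Kuranic 'mekobud' after the early changes, it would undergo only the recent ones:
  rule 4 (debuccalisation): no change (mekobud)
  rule 5 (unconditioned shift): mekobud → mehobud
  rule 6 (vowel merger): mehobud → mihobud
  ⇒ as a loan: mihobud
Orsimish 'mihobud' matches the loan outcome 'mihobud', not the inherited 'mihovut' — it skipped the early Orsimish changes, so it was borrowed from Kuranic.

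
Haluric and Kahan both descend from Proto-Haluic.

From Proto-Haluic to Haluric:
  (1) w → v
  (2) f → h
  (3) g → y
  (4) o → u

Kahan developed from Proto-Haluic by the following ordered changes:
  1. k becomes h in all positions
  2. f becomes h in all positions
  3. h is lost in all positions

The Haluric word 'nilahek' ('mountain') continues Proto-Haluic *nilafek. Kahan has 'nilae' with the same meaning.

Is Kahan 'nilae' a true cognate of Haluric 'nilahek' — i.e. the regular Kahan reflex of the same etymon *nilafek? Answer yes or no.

Derive the expected Kahan reflex of *nilafek:
Kahan: *nilafek
  nilafek → nilafeh   [unconditioned shift]
  nilafeh → nilaheh   [unconditioned shift]
  nilaheh → nilae   [h-loss]
  giving Kahan nilae.
Kahan 'nilae' matches the regular reflex exactly, so the pair is cognate.

yes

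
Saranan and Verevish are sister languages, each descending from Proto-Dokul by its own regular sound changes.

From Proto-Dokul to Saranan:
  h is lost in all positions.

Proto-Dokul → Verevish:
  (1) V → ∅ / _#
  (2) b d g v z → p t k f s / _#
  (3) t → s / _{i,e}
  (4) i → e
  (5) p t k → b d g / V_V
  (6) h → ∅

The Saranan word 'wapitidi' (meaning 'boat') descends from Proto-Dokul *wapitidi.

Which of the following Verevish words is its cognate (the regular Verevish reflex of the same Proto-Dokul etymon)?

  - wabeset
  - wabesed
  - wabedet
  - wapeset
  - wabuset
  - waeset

wabeset

Verevish: start from *wapitidi.
  rule 1 (apocope): wapitidi → wapitid
  rule 2 (final devoicing): wapitid → wapitit
  rule 3 (palatalisation): wapitit → wapisit
  rule 4 (vowel merger): wapisit → wapeset
  rule 5 (intervocalic voicing): wapeset → wabeset
  rule 6: no change — wabeset
  ⇒ Verevish wabeset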